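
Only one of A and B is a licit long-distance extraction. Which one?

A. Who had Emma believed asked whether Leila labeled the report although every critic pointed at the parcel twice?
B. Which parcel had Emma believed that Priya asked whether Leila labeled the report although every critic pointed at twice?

In B, the wh-phrase is extracted from inside a wh-island (introduced by "whether"), which blocks movement.
In A, the extraction path crosses only that-complement boundaries, which are transparent.
So A is grammatical.

A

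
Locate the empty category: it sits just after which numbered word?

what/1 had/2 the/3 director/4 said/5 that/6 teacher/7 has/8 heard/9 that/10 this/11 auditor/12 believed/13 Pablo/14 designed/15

15

The displaced element is "what" (word 1).
It is linked across 3 clause boundaries (Ø → that → Ø).
It functions as the direct object of "designed", so the gap sits immediately after word 15 ("designed").
Base order: The director had said that teacher has heard that this auditor believed Pablo designed what.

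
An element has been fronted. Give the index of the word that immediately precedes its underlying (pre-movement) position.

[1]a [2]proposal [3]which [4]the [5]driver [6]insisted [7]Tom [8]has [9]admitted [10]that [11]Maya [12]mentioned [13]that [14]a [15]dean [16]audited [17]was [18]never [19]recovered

16

The displaced element is "a proposal" (word 2).
It is linked across 3 clause boundaries (Ø → that → that).
It functions as the direct object of "audited", so the gap sits immediately after word 16 ("audited").
Base order: The driver insisted Tom has admitted that Maya mentioned that a dean audited a proposal.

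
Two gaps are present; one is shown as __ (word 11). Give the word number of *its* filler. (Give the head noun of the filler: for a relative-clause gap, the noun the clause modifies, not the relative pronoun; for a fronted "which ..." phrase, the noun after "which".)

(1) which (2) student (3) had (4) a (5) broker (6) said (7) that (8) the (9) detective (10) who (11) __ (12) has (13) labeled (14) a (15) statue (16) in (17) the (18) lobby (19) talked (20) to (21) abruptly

9

The marked gap is inside the relative clause, the subject of "labeled".
Its filler is the head noun "detective" (via "who"), at word 9.
(The other dependency links word 2 to a gap after word 20.)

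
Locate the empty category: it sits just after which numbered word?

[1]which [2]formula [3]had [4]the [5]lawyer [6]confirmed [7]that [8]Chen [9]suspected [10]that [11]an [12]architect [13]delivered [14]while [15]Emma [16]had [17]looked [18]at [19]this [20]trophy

The displaced element is "which formula" (word 2).
It is linked across 2 clause boundaries (that → that).
It functions as the direct object of "delivered", so the gap sits immediately after word 13 ("delivered").
Base order: The lawyer had confirmed that Chen suspected that an architect delivered which formula while Emma had looked at this trophy.

13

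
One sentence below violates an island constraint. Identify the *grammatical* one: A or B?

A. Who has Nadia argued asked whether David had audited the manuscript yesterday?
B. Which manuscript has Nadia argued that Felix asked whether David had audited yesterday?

In B, the wh-phrase is extracted from inside a wh-island (introduced by "whether"), which blocks movement.
In A, the extraction path crosses only that-complement boundaries, which are transparent.
So A is grammatical.

A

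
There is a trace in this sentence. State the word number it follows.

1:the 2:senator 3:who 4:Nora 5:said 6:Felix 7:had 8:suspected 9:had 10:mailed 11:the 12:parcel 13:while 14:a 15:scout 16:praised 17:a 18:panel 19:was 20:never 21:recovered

8

The displaced element is "the senator" (word 2).
It is linked across 2 clause boundaries (Ø → Ø).
It functions as the subject of "mailed", so the gap sits immediately after word 8 ("suspected").
Base order: Nora said Felix had suspected that the senator had mailed the parcel while a scout praised a panel.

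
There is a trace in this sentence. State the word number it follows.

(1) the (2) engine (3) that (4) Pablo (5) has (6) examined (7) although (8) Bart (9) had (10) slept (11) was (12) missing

6

The displaced element is "the engine" (word 2).
It functions as the direct object of "examined", so the gap sits immediately after word 6 ("examined").
Base order: Pablo has examined the engine although Bart had slept.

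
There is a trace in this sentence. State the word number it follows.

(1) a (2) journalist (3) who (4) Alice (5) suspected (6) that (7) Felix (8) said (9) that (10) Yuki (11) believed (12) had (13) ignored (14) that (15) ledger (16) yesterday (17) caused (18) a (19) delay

The displaced element is "a journalist" (word 2).
It is linked across 3 clause boundaries (that → that → Ø).
It functions as the subject of "ignored", so the gap sits immediately after word 11 ("believed").
Base order: Alice suspected that Felix said that Yuki believed that a journalist had ignored that ledger yesterday.

11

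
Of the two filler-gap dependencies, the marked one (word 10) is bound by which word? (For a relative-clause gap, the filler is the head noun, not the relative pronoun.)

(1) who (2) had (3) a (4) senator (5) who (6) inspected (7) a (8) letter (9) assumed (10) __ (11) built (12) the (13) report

The marked gap is the subject of "built".
Its filler is the fronted wh-phrase "who", at word 1.
(The other dependency links word 4 to a gap after word 5.)

1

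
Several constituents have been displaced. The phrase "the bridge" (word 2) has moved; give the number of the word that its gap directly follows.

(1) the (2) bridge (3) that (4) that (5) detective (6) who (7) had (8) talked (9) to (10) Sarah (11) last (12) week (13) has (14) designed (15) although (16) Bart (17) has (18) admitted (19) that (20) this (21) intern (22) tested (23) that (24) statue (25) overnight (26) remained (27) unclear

14

The displaced element is "the bridge" (word 2).
It functions as the direct object of "designed", so the gap sits immediately after word 14 ("designed").
Base order: That detective who had talked to Sarah last week has designed the bridge although Bart has admitted that this intern tested that statue overnight.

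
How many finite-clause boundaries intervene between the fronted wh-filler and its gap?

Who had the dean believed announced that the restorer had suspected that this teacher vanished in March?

1

"who" is extracted from the subject of "announced".
Boundaries crossed, outermost first: [Ø] — 1 in total.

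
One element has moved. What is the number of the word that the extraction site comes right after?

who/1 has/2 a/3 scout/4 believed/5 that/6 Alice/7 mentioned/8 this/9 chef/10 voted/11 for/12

12

The displaced element is "who" (word 1).
It is linked across 2 clause boundaries (that → Ø).
It functions as the object of the preposition "for" of "voted", so the gap sits immediately after word 12 ("for").
Base order: A scout has believed that Alice mentioned this chef voted for who.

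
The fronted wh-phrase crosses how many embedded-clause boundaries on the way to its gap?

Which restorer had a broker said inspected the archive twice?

"which restorer" is extracted from the subject of "inspected".
Boundaries crossed, outermost first: [Ø] — 1 in total.

1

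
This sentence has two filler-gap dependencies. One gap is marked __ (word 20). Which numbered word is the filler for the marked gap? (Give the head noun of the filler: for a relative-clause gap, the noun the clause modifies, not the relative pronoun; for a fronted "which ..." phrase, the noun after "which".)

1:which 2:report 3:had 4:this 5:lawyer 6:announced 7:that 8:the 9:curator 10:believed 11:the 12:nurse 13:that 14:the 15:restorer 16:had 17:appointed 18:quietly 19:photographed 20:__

2

The marked gap is the direct object of "photographed".
Its filler is the fronted wh-phrase "which report", at word 2.
(The other dependency links word 12 to a gap after word 17.)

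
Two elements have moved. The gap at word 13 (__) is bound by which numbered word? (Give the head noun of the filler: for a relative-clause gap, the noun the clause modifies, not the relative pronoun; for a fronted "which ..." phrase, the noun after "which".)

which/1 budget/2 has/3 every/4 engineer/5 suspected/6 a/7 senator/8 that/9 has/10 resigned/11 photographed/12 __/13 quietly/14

2

The marked gap is the direct object of "photographed".
Its filler is the fronted wh-phrase "which budget", at word 2.
(The other dependency links word 8 to a gap after word 9.)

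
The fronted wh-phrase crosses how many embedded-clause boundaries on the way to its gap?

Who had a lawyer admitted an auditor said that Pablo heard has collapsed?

"who" is extracted from the subject of "collapsed".
Boundaries crossed, outermost first: [Ø], [that], [Ø] — 3 in total.

3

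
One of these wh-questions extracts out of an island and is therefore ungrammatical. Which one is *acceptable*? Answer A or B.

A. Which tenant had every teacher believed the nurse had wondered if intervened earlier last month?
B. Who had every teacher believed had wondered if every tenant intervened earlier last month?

B

In A, the wh-phrase is extracted from inside a wh-island (introduced by "if"), which blocks movement.
In B, the extraction path crosses only that-complement boundaries, which are transparent.
So B is grammatical.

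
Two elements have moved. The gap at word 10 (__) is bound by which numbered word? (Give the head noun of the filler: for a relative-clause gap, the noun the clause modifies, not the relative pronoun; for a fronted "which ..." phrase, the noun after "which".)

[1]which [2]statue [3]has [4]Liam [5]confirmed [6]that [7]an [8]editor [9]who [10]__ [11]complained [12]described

8

The marked gap is inside the relative clause, the subject of "complained".
Its filler is the head noun "editor" (via "who"), at word 8.
(The other dependency links word 2 to a gap after word 12.)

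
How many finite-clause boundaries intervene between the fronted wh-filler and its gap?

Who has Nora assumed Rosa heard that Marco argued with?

2

"who" is extracted from the PP object of "argued".
Boundaries crossed, outermost first: [Ø], [that] — 2 in total.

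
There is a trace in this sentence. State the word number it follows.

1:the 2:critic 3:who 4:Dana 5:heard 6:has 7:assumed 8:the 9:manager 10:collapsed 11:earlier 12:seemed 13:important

5

The displaced element is "the critic" (word 2).
It is linked across 1 clause boundary (Ø).
It functions as the subject of "assumed", so the gap sits immediately after word 5 ("heard").
Base order: Dana heard the critic has assumed the manager collapsed earlier.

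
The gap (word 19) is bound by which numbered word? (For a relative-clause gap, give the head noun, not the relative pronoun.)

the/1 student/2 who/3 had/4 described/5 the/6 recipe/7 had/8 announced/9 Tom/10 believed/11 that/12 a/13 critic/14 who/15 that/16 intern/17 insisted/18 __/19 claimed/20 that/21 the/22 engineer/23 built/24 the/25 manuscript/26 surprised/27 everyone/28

The gap at 19 is the subject of "claimed", inside a relative clause.
The relative pronoun is "who" (word 15); it is bound by the head noun immediately before it.
Its filler is the head noun "critic", at word 14.

14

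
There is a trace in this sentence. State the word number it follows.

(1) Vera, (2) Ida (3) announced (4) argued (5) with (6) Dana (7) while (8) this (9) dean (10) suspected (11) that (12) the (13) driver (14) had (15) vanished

3

The displaced element is "Vera" (word 1).
It is linked across 1 clause boundary (Ø).
It functions as the subject of "argued", so the gap sits immediately after word 3 ("announced").
Base order: Ida announced that Vera argued with Dana while this dean suspected that the driver had vanished.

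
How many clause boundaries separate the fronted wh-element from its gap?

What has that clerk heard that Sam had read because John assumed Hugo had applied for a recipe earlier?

"what" is extracted from the object of "read".
Boundaries crossed, outermost first: [that] — 1 in total.

1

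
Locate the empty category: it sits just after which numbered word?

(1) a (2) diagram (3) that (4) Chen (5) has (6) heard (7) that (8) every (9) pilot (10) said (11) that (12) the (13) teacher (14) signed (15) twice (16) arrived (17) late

14

The displaced element is "a diagram" (word 2).
It is linked across 2 clause boundaries (that → that).
It functions as the direct object of "signed", so the gap sits immediately after word 14 ("signed").
Base order: Chen has heard that every pilot said that the teacher signed a diagram twice.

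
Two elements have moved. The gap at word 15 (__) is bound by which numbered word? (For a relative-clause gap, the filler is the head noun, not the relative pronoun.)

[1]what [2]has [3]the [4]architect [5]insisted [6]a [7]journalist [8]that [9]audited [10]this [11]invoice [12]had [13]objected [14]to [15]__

The marked gap is the object of the preposition "to" of "objected".
Its filler is the fronted wh-phrase "what", at word 1.
(The other dependency links word 7 to a gap after word 8.)

1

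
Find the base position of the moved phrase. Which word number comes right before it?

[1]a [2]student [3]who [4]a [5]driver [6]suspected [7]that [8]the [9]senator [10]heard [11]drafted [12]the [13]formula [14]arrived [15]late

The displaced element is "a student" (word 2).
It is linked across 2 clause boundaries (that → Ø).
It functions as the subject of "drafted", so the gap sits immediately after word 10 ("heard").
Base order: A driver suspected that the senator heard that a student drafted the formula.

10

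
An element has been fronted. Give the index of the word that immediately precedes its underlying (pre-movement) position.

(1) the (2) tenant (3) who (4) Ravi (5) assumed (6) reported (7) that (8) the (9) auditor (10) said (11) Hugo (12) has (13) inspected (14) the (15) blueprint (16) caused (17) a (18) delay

5

The displaced element is "the tenant" (word 2).
It is linked across 1 clause boundary (Ø).
It functions as the subject of "reported", so the gap sits immediately after word 5 ("assumed").
Base order: Ravi assumed that the tenant reported that the auditor said Hugo has inspected the blueprint.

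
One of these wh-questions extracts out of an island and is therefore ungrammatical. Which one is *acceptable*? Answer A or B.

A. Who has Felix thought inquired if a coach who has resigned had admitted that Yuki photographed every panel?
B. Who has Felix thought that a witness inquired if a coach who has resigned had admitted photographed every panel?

A

In B, the wh-phrase is extracted from inside a wh-island (introduced by "if"), which blocks movement.
In A, the extraction path crosses only that-complement boundaries, which are transparent.
So A is grammatical.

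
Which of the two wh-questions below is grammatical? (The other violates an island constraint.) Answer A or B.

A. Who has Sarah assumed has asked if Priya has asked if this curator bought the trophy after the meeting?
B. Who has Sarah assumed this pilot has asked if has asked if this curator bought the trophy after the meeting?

In B, the wh-phrase is extracted from inside a wh-island (introduced by "if"), which blocks movement.
In A, the extraction path crosses only that-complement boundaries, which are transparent.
So A is grammatical.

A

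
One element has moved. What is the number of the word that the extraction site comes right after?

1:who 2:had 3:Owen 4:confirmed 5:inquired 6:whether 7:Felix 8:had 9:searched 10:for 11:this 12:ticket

The displaced element is "who" (word 1).
It is linked across 1 clause boundary (Ø).
It functions as the subject of "inquired", so the gap sits immediately after word 4 ("confirmed").
Base order: Owen had confirmed that who inquired whether Felix had searched for this ticket.

4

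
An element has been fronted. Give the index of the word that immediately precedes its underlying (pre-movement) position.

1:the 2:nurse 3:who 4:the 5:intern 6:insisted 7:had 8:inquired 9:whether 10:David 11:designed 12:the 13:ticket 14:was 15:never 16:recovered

6

The displaced element is "the nurse" (word 2).
It is linked across 1 clause boundary (Ø).
It functions as the subject of "inquired", so the gap sits immediately after word 6 ("insisted").
Base order: The intern insisted that the nurse had inquired whether David designed the ticket.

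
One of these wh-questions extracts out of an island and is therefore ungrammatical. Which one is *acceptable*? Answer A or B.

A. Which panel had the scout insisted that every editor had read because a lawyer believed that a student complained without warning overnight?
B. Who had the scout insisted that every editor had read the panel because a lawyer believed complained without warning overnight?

A

In B, the wh-phrase is extracted from inside an adjunct island (introduced by "because"), which blocks movement.
In A, the extraction path crosses only that-complement boundaries, which are transparent.
So A is grammatical.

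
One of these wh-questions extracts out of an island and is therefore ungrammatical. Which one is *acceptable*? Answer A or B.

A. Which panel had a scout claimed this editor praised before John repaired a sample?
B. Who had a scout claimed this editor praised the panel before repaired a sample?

A

In B, the wh-phrase is extracted from inside an adjunct island (introduced by "before"), which blocks movement.
In A, the extraction path crosses only that-complement boundaries, which are transparent.
So A is grammatical.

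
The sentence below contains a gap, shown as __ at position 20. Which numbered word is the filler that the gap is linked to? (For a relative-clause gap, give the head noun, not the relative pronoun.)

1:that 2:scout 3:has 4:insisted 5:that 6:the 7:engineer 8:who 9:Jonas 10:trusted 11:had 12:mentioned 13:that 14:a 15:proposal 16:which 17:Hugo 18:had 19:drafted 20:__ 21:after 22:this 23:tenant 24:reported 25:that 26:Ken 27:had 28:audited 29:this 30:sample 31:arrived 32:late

15

The gap at 20 is the object of "drafted", inside a relative clause.
The relative pronoun is "which" (word 16); it is bound by the head noun immediately before it.
Its filler is the head noun "proposal", at word 15.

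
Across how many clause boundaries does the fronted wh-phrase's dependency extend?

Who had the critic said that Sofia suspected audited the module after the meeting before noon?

"who" is extracted from the subject of "audited".
Boundaries crossed, outermost first: [that], [Ø] — 2 in total.

2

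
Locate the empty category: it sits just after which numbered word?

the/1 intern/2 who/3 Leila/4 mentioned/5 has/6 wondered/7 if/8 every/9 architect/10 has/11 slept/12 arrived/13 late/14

The displaced element is "the intern" (word 2).
It is linked across 1 clause boundary (Ø).
It functions as the subject of "wondered", so the gap sits immediately after word 5 ("mentioned").
Base order: Leila mentioned that the intern has wondered if every architect has slept.

5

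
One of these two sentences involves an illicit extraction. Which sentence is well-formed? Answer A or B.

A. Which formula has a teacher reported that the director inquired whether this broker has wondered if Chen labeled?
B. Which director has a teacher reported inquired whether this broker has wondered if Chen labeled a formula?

B

In A, the wh-phrase is extracted from inside a wh-island (introduced by "whether"), which blocks movement.
In B, the extraction path crosses only that-complement boundaries, which are transparent.
So B is grammatical.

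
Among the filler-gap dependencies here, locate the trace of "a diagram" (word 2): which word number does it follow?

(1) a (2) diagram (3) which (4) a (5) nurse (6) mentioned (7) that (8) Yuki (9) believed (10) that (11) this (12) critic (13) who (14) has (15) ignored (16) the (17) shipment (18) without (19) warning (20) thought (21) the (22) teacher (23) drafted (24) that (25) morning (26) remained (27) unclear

The displaced element is "a diagram" (word 2).
It is linked across 3 clause boundaries (that → that → Ø).
It functions as the direct object of "drafted", so the gap sits immediately after word 23 ("drafted").
Base order: A nurse mentioned that Yuki believed that this critic who has ignored the shipment without warning thought the teacher drafted a diagram that morning.

23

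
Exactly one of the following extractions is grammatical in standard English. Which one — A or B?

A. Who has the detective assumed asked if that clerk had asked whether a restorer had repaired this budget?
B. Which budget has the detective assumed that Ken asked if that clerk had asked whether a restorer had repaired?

A

In B, the wh-phrase is extracted from inside a wh-island (introduced by "if"), which blocks movement.
In A, the extraction path crosses only that-complement boundaries, which are transparent.
So A is grammatical.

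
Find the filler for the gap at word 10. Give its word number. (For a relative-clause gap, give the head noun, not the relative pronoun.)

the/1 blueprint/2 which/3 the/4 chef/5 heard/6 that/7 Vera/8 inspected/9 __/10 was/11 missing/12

The gap at 10 is the object of "inspected", inside a relative clause.
The relative pronoun is "which" (word 3); it is bound by the head noun immediately before it.
Its filler is the head noun "blueprint", at word 2.

2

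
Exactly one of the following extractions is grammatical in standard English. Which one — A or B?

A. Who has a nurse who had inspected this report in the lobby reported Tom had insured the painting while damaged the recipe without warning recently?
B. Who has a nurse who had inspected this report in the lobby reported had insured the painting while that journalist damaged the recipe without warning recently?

B

In A, the wh-phrase is extracted from inside an adjunct island (introduced by "while"), which blocks movement.
In B, the extraction path crosses only that-complement boundaries, which are transparent.
So B is grammatical.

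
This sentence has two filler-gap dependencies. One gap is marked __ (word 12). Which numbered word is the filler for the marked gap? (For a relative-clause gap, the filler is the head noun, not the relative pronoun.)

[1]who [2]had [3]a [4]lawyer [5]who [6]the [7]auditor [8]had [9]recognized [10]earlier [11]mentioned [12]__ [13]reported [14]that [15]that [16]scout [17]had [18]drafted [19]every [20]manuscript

The marked gap is the subject of "reported".
Its filler is the fronted wh-phrase "who", at word 1.
(The other dependency links word 4 to a gap after word 9.)

1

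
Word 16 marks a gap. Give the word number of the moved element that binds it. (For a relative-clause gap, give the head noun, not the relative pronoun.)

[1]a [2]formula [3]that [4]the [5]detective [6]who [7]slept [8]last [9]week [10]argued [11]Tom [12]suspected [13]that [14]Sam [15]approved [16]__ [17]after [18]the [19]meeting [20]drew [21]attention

2

The gap at 16 is the object of "approved", inside a relative clause.
The relative pronoun is "that" (word 3); it is bound by the head noun immediately before it.
Its filler is the head noun "formula", at word 2.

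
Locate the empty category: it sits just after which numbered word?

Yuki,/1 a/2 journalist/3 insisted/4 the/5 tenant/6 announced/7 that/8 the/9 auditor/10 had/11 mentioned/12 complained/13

The displaced element is "Yuki" (word 1).
It is linked across 3 clause boundaries (Ø → that → Ø).
It functions as the subject of "complained", so the gap sits immediately after word 12 ("mentioned").
Base order: A journalist insisted the tenant announced that the auditor had mentioned that Yuki complained.

12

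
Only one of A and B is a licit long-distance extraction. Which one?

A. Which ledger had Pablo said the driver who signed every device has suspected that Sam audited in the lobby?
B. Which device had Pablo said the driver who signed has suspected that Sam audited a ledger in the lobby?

A

In B, the wh-phrase is extracted from inside a complex-NP island (relative clause) (introduced by "who"), which blocks movement.
In A, the extraction path crosses only that-complement boundaries, which are transparent.
So A is grammatical.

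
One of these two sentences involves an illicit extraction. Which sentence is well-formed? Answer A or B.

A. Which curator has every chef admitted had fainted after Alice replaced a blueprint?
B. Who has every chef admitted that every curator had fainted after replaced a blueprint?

A

In B, the wh-phrase is extracted from inside an adjunct island (introduced by "after"), which blocks movement.
In A, the extraction path crosses only that-complement boundaries, which are transparent.
So A is grammatical.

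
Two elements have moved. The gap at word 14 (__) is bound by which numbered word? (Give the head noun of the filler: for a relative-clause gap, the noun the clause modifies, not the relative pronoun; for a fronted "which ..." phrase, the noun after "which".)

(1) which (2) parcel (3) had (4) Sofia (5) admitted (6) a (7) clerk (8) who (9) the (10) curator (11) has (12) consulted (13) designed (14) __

The marked gap is the direct object of "designed".
Its filler is the fronted wh-phrase "which parcel", at word 2.
(The other dependency links word 7 to a gap after word 12.)

2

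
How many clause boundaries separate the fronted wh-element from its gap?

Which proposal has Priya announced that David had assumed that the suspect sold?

2

"which proposal" is extracted from the object of "sold".
Boundaries crossed, outermost first: [that], [that] — 2 in total.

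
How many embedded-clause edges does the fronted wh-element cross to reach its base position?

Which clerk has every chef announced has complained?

"which clerk" is extracted from the subject of "complained".
Boundaries crossed, outermost first: [Ø] — 1 in total.

1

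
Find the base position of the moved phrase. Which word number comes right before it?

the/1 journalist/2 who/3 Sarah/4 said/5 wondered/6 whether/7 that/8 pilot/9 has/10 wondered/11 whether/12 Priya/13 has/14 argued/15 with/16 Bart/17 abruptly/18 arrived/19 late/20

5

The displaced element is "the journalist" (word 2).
It is linked across 1 clause boundary (Ø).
It functions as the subject of "wondered", so the gap sits immediately after word 5 ("said").
Base order: Sarah said that the journalist wondered whether that pilot has wondered whether Priya has argued with Bart abruptly.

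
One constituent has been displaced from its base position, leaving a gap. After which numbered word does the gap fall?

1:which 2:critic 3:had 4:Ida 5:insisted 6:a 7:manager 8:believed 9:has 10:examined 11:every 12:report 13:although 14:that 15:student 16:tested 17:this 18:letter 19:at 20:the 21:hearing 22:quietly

8

The displaced element is "which critic" (word 2).
It is linked across 2 clause boundaries (Ø → Ø).
It functions as the subject of "examined", so the gap sits immediately after word 8 ("believed").
Base order: Ida had insisted a manager believed that which critic has examined every report although that student tested this letter at the hearing quietly.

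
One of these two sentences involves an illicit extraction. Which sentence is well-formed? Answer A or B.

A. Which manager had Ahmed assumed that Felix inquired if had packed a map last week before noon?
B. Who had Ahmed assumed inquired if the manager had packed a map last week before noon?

In A, the wh-phrase is extracted from inside a wh-island (introduced by "if"), which blocks movement.
In B, the extraction path crosses only that-complement boundaries, which are transparent.
So B is grammatical.

B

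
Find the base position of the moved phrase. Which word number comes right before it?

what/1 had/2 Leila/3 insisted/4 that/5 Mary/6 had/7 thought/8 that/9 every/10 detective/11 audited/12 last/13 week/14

The displaced element is "what" (word 1).
It is linked across 2 clause boundaries (that → that).
It functions as the direct object of "audited", so the gap sits immediately after word 12 ("audited").
Base order: Leila had insisted that Mary had thought that every detective audited what last week.

12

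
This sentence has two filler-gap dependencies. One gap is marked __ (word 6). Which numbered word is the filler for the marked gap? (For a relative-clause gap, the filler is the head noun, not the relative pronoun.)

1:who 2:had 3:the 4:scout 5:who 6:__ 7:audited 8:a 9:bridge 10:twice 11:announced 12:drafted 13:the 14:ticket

4

The marked gap is inside the relative clause, the subject of "audited".
Its filler is the head noun "scout" (via "who"), at word 4.
(The other dependency links word 1 to a gap after word 11.)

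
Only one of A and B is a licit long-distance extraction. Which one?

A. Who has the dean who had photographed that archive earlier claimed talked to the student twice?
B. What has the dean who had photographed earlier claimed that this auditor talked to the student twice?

A

In B, the wh-phrase is extracted from inside a complex-NP island (relative clause) (introduced by "who"), which blocks movement.
In A, the extraction path crosses only that-complement boundaries, which are transparent.
So A is grammatical.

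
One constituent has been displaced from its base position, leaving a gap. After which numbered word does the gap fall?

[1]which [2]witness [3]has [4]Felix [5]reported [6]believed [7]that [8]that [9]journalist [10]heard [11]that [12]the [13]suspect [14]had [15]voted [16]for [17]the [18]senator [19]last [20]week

5

The displaced element is "which witness" (word 2).
It is linked across 1 clause boundary (Ø).
It functions as the subject of "believed", so the gap sits immediately after word 5 ("reported").
Base order: Felix has reported that which witness believed that that journalist heard that the suspect had voted for the senator last week.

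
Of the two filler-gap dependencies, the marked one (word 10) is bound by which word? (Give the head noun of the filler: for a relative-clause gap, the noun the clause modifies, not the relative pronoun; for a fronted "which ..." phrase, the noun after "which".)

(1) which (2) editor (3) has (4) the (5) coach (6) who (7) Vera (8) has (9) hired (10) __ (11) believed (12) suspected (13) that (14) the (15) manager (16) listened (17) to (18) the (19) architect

The marked gap is inside the relative clause, the direct object of "hired".
Its filler is the head noun "coach" (via "who"), at word 5.
(The other dependency links word 2 to a gap after word 11.)

5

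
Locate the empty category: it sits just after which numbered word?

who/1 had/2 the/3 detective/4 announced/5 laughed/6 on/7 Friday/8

5

The displaced element is "who" (word 1).
It is linked across 1 clause boundary (Ø).
It functions as the subject of "laughed", so the gap sits immediately after word 5 ("announced").
Base order: The detective had announced who laughed on Friday.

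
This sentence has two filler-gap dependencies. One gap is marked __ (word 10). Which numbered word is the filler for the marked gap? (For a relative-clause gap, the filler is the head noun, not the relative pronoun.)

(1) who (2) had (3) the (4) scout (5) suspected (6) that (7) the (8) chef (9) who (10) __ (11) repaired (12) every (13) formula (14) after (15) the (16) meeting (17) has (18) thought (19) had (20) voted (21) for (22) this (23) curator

The marked gap is inside the relative clause, the subject of "repaired".
Its filler is the head noun "chef" (via "who"), at word 8.
(The other dependency links word 1 to a gap after word 18.)

8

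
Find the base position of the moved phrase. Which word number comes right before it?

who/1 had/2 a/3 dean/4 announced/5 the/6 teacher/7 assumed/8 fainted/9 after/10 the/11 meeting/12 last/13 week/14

The displaced element is "who" (word 1).
It is linked across 2 clause boundaries (Ø → Ø).
It functions as the subject of "fainted", so the gap sits immediately after word 8 ("assumed").
Base order: A dean had announced the teacher assumed that who fainted after the meeting last week.

8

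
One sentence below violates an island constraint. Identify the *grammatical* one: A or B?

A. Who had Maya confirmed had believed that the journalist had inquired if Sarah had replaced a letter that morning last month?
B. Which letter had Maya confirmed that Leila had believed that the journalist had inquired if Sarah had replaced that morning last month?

A

In B, the wh-phrase is extracted from inside a wh-island (introduced by "if"), which blocks movement.
In A, the extraction path crosses only that-complement boundaries, which are transparent.
So A is grammatical.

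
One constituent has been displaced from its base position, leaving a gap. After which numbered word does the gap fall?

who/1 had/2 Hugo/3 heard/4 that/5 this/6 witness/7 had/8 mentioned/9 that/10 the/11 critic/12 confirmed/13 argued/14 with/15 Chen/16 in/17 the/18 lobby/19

13

The displaced element is "who" (word 1).
It is linked across 3 clause boundaries (that → that → Ø).
It functions as the subject of "argued", so the gap sits immediately after word 13 ("confirmed").
Base order: Hugo had heard that this witness had mentioned that the critic confirmed that who argued with Chen in the lobby.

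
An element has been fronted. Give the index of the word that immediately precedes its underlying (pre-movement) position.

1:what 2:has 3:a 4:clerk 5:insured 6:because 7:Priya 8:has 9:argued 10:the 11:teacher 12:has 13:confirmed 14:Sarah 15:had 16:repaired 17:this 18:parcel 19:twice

5

The displaced element is "what" (word 1).
It functions as the direct object of "insured", so the gap sits immediately after word 5 ("insured").
Base order: A clerk has insured what because Priya has argued the teacher has confirmed Sarah had repaired this parcel twice.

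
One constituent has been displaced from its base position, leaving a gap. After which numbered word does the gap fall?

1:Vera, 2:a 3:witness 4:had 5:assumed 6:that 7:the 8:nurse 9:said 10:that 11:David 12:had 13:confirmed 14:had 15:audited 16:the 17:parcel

The displaced element is "Vera" (word 1).
It is linked across 3 clause boundaries (that → that → Ø).
It functions as the subject of "audited", so the gap sits immediately after word 13 ("confirmed").
Base order: A witness had assumed that the nurse said that David had confirmed that Vera had audited the parcel.

13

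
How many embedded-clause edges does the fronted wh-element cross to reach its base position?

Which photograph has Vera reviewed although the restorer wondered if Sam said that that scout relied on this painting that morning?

0

"which photograph" originates inside the matrix clause — no clause boundary is crossed.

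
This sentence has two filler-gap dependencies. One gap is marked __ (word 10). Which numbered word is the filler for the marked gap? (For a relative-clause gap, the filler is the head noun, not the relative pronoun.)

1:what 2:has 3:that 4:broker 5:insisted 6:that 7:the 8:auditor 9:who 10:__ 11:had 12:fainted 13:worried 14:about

8

The marked gap is inside the relative clause, the subject of "fainted".
Its filler is the head noun "auditor" (via "who"), at word 8.
(The other dependency links word 1 to a gap after word 14.)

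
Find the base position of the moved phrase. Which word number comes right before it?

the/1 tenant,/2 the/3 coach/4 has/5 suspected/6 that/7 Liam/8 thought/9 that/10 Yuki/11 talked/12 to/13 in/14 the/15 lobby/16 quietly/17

The displaced element is "the tenant" (word 2).
It is linked across 2 clause boundaries (that → that).
It functions as the object of the preposition "to" of "talked", so the gap sits immediately after word 13 ("to").
Base order: The coach has suspected that Liam thought that Yuki talked to the tenant in the lobby quietly.

13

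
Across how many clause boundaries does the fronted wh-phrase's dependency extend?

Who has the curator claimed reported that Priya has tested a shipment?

"who" is extracted from the subject of "reported".
Boundaries crossed, outermost first: [Ø] — 1 in total.

1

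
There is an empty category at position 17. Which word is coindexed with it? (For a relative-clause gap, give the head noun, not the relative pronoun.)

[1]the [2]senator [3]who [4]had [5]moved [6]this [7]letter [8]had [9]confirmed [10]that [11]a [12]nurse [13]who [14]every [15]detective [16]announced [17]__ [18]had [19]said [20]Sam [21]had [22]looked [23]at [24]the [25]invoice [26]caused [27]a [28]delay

12

The gap at 17 is the subject of "said", inside a relative clause.
The relative pronoun is "who" (word 13); it is bound by the head noun immediately before it.
Its filler is the head noun "nurse", at word 12.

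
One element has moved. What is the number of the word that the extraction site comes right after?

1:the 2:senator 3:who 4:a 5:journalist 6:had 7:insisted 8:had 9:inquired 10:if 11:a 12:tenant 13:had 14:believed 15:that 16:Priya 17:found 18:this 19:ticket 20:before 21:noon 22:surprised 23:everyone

The displaced element is "the senator" (word 2).
It is linked across 1 clause boundary (Ø).
It functions as the subject of "inquired", so the gap sits immediately after word 7 ("insisted").
Base order: A journalist had insisted that the senator had inquired if a tenant had believed that Priya found this ticket before noon.

7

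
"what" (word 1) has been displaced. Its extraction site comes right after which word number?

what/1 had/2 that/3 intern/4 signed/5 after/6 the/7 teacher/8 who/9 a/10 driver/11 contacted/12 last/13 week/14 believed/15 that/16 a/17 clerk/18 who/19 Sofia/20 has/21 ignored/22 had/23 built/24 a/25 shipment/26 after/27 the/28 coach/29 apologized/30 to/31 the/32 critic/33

5

The displaced element is "what" (word 1).
It functions as the direct object of "signed", so the gap sits immediately after word 5 ("signed").
Base order: That intern had signed what after the teacher who a driver contacted last week believed that a clerk who Sofia has ignored had built a shipment after the coach apologized to the critic.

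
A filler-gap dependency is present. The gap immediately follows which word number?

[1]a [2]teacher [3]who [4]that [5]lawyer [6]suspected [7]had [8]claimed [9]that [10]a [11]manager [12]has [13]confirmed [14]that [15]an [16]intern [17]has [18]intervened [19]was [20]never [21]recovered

The displaced element is "a teacher" (word 2).
It is linked across 1 clause boundary (Ø).
It functions as the subject of "claimed", so the gap sits immediately after word 6 ("suspected").
Base order: That lawyer suspected that a teacher had claimed that a manager has confirmed that an intern has intervened.

6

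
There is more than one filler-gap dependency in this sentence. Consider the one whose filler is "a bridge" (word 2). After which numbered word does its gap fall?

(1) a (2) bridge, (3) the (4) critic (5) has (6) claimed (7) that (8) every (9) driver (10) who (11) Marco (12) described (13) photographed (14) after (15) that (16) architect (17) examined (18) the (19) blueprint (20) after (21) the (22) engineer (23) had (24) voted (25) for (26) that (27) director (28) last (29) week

The displaced element is "a bridge" (word 2).
It is linked across 1 clause boundary (that).
It functions as the direct object of "photographed", so the gap sits immediately after word 13 ("photographed").
Base order: The critic has claimed that every driver who Marco described photographed a bridge after that architect examined the blueprint after the engineer had voted for that director last week.

13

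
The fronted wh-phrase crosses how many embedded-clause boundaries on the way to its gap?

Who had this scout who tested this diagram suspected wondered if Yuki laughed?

1

"who" is extracted from the subject of "wondered".
Boundaries crossed, outermost first: [Ø] — 1 in total.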